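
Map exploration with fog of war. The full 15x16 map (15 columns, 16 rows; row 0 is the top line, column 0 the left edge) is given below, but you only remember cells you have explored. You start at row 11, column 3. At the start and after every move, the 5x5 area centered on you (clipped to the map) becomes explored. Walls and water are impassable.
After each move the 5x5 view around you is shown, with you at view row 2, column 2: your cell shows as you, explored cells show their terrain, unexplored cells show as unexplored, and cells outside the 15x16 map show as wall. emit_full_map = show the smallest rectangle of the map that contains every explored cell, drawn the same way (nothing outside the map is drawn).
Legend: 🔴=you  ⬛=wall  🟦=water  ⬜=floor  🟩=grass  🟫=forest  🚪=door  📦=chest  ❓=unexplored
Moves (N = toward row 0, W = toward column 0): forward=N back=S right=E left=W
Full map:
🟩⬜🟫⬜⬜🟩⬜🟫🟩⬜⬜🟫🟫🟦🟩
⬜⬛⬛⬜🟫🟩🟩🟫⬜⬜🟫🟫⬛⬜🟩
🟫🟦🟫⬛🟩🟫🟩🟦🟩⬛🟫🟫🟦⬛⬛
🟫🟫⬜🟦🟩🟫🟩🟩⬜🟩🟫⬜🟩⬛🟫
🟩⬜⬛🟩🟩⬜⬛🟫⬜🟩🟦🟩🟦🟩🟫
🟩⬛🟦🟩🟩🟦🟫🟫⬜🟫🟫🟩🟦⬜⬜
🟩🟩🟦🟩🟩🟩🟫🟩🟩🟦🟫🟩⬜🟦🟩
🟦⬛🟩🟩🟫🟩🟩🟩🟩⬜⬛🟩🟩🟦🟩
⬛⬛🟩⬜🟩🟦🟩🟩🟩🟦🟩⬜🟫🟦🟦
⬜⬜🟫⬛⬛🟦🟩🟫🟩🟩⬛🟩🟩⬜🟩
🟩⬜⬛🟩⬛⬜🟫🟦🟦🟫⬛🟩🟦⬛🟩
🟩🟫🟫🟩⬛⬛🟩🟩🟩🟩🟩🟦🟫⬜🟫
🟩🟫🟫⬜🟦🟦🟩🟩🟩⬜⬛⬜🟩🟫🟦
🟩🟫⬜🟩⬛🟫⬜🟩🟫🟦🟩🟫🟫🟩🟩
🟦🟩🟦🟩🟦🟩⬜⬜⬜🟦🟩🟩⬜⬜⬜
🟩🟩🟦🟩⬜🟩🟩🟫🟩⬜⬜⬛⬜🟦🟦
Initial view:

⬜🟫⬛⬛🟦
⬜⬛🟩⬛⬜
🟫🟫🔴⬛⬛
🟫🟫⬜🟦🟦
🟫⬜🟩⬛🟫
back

⬜⬛🟩⬛⬜
🟫🟫🟩⬛⬛
🟫🟫🔴🟦🟦
🟫⬜🟩⬛🟫
🟩🟦🟩🟦🟩

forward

⬜🟫⬛⬛🟦
⬜⬛🟩⬛⬜
🟫🟫🔴⬛⬛
🟫🟫⬜🟦🟦
🟫⬜🟩⬛🟫

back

⬜⬛🟩⬛⬜
🟫🟫🟩⬛⬛
🟫🟫🔴🟦🟦
🟫⬜🟩⬛🟫
🟩🟦🟩🟦🟩

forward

⬜🟫⬛⬛🟦
⬜⬛🟩⬛⬜
🟫🟫🔴⬛⬛
🟫🟫⬜🟦🟦
🟫⬜🟩⬛🟫

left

⬜⬜🟫⬛⬛
🟩⬜⬛🟩⬛
🟩🟫🔴🟩⬛
🟩🟫🟫⬜🟦
🟩🟫⬜🟩⬛


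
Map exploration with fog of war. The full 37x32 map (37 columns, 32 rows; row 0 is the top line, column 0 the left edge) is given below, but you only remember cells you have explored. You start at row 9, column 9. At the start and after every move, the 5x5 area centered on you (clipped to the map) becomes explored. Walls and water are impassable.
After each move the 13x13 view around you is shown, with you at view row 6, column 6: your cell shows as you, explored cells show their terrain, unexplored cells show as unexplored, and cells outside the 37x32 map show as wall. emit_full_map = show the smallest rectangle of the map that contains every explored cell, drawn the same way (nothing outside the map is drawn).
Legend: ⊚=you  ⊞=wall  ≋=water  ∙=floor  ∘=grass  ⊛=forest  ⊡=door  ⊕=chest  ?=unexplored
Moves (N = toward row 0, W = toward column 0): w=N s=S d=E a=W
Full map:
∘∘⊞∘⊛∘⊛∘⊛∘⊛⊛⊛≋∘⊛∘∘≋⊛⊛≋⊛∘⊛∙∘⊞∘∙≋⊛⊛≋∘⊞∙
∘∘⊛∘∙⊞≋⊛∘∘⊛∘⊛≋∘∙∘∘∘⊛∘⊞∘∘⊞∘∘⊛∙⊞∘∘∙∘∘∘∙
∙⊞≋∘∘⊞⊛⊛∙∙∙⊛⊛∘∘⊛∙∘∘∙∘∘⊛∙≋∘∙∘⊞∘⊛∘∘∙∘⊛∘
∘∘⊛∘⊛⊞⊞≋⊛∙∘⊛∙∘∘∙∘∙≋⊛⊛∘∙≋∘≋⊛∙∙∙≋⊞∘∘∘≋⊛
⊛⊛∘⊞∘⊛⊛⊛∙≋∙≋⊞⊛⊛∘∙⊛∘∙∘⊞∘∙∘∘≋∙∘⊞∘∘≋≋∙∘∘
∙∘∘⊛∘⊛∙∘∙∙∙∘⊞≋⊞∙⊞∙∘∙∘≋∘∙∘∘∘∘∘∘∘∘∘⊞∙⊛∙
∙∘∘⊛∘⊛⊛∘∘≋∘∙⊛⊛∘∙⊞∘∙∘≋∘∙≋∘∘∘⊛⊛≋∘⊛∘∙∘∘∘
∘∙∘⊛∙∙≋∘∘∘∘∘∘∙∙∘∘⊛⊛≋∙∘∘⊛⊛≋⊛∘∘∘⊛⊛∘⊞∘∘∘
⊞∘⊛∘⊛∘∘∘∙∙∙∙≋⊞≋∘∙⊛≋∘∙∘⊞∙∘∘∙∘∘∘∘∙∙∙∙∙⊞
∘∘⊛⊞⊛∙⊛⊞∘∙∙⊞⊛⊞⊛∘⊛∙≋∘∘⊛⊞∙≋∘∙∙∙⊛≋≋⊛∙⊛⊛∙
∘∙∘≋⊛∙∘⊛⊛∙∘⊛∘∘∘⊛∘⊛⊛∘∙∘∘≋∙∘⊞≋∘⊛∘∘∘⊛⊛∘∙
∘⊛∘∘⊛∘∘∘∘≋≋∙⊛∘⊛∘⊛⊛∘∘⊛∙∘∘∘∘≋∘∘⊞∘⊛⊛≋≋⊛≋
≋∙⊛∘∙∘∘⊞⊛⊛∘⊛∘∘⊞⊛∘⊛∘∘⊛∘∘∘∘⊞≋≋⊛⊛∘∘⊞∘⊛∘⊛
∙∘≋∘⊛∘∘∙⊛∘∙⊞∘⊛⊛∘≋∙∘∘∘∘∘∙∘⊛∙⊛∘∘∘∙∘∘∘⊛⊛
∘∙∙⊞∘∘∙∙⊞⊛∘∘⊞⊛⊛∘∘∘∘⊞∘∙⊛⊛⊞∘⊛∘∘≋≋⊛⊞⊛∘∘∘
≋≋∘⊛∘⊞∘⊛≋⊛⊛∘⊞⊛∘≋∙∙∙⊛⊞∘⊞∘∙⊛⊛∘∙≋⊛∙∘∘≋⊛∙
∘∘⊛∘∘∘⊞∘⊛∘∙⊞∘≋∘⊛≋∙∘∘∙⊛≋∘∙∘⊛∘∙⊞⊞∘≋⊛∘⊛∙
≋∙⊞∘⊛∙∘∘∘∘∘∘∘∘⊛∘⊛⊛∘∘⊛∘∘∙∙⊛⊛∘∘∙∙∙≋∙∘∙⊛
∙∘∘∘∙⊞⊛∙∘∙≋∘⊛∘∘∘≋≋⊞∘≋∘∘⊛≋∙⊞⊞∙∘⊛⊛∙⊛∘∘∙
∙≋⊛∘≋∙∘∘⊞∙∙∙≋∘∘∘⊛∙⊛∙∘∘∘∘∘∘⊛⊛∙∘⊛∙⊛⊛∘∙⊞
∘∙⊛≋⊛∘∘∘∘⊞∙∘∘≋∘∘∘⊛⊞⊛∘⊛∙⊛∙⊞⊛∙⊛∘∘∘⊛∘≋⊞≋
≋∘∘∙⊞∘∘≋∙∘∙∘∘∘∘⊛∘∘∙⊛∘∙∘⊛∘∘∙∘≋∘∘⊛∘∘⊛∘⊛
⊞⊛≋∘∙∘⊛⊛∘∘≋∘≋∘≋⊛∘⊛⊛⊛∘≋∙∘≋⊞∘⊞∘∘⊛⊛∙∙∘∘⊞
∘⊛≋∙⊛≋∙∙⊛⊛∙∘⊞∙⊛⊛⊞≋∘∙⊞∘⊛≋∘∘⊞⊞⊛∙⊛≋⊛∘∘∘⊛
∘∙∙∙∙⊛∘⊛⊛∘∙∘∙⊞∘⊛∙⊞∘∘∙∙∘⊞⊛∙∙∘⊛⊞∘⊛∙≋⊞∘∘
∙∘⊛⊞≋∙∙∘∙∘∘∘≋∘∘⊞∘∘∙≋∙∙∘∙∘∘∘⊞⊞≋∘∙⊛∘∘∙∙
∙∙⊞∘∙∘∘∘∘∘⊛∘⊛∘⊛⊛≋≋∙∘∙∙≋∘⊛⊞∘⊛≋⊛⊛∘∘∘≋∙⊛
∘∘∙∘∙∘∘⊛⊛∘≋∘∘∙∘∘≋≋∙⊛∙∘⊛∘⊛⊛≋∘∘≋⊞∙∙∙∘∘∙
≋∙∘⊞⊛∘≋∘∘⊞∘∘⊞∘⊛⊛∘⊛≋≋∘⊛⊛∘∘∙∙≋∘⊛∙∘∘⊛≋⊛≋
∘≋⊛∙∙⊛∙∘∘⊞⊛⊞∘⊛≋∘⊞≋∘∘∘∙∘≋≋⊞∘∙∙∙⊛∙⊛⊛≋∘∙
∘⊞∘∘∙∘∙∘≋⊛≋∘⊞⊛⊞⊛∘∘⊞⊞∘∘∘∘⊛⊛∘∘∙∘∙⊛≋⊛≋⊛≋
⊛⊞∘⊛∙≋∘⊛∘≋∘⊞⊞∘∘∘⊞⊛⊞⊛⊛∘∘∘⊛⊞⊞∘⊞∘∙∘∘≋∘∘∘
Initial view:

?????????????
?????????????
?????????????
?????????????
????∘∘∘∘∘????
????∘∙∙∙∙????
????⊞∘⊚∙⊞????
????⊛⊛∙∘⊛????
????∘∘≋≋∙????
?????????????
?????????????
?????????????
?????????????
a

?????????????
?????????????
?????????????
?????????????
????≋∘∘∘∘∘???
????∘∘∙∙∙∙???
????⊛⊞⊚∙∙⊞???
????∘⊛⊛∙∘⊛???
????∘∘∘≋≋∙???
?????????????
?????????????
?????????????
?????????????

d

?????????????
?????????????
?????????????
?????????????
???≋∘∘∘∘∘????
???∘∘∙∙∙∙????
???⊛⊞∘⊚∙⊞????
???∘⊛⊛∙∘⊛????
???∘∘∘≋≋∙????
?????????????
?????????????
?????????????
?????????????

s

?????????????
?????????????
?????????????
???≋∘∘∘∘∘????
???∘∘∙∙∙∙????
???⊛⊞∘∙∙⊞????
???∘⊛⊛⊚∘⊛????
???∘∘∘≋≋∙????
????⊞⊛⊛∘⊛????
?????????????
?????????????
?????????????
?????????????

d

?????????????
?????????????
?????????????
??≋∘∘∘∘∘?????
??∘∘∙∙∙∙≋????
??⊛⊞∘∙∙⊞⊛????
??∘⊛⊛∙⊚⊛∘????
??∘∘∘≋≋∙⊛????
???⊞⊛⊛∘⊛∘????
?????????????
?????????????
?????????????
?????????????

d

?????????????
?????????????
?????????????
?≋∘∘∘∘∘??????
?∘∘∙∙∙∙≋⊞????
?⊛⊞∘∙∙⊞⊛⊞????
?∘⊛⊛∙∘⊚∘∘????
?∘∘∘≋≋∙⊛∘????
??⊞⊛⊛∘⊛∘∘????
?????????????
?????????????
?????????????
?????????????

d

?????????????
?????????????
?????????????
≋∘∘∘∘∘???????
∘∘∙∙∙∙≋⊞≋????
⊛⊞∘∙∙⊞⊛⊞⊛????
∘⊛⊛∙∘⊛⊚∘∘????
∘∘∘≋≋∙⊛∘⊛????
?⊞⊛⊛∘⊛∘∘⊞????
?????????????
?????????????
?????????????
?????????????

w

?????????????
?????????????
?????????????
?????????????
≋∘∘∘∘∘∘∙∙????
∘∘∙∙∙∙≋⊞≋????
⊛⊞∘∙∙⊞⊚⊞⊛????
∘⊛⊛∙∘⊛∘∘∘????
∘∘∘≋≋∙⊛∘⊛????
?⊞⊛⊛∘⊛∘∘⊞????
?????????????
?????????????
?????????????

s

?????????????
?????????????
?????????????
≋∘∘∘∘∘∘∙∙????
∘∘∙∙∙∙≋⊞≋????
⊛⊞∘∙∙⊞⊛⊞⊛????
∘⊛⊛∙∘⊛⊚∘∘????
∘∘∘≋≋∙⊛∘⊛????
?⊞⊛⊛∘⊛∘∘⊞????
?????????????
?????????????
?????????????
?????????????

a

?????????????
?????????????
?????????????
?≋∘∘∘∘∘∘∙∙???
?∘∘∙∙∙∙≋⊞≋???
?⊛⊞∘∙∙⊞⊛⊞⊛???
?∘⊛⊛∙∘⊚∘∘∘???
?∘∘∘≋≋∙⊛∘⊛???
??⊞⊛⊛∘⊛∘∘⊞???
?????????????
?????????????
?????????????
?????????????

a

?????????????
?????????????
?????????????
??≋∘∘∘∘∘∘∙∙??
??∘∘∙∙∙∙≋⊞≋??
??⊛⊞∘∙∙⊞⊛⊞⊛??
??∘⊛⊛∙⊚⊛∘∘∘??
??∘∘∘≋≋∙⊛∘⊛??
???⊞⊛⊛∘⊛∘∘⊞??
?????????????
?????????????
?????????????
?????????????

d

?????????????
?????????????
?????????????
?≋∘∘∘∘∘∘∙∙???
?∘∘∙∙∙∙≋⊞≋???
?⊛⊞∘∙∙⊞⊛⊞⊛???
?∘⊛⊛∙∘⊚∘∘∘???
?∘∘∘≋≋∙⊛∘⊛???
??⊞⊛⊛∘⊛∘∘⊞???
?????????????
?????????????
?????????????
?????????????

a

?????????????
?????????????
?????????????
??≋∘∘∘∘∘∘∙∙??
??∘∘∙∙∙∙≋⊞≋??
??⊛⊞∘∙∙⊞⊛⊞⊛??
??∘⊛⊛∙⊚⊛∘∘∘??
??∘∘∘≋≋∙⊛∘⊛??
???⊞⊛⊛∘⊛∘∘⊞??
?????????????
?????????????
?????????????
?????????????

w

?????????????
?????????????
?????????????
?????????????
??≋∘∘∘∘∘∘∙∙??
??∘∘∙∙∙∙≋⊞≋??
??⊛⊞∘∙⊚⊞⊛⊞⊛??
??∘⊛⊛∙∘⊛∘∘∘??
??∘∘∘≋≋∙⊛∘⊛??
???⊞⊛⊛∘⊛∘∘⊞??
?????????????
?????????????
?????????????

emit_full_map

≋∘∘∘∘∘∘∙∙
∘∘∙∙∙∙≋⊞≋
⊛⊞∘∙⊚⊞⊛⊞⊛
∘⊛⊛∙∘⊛∘∘∘
∘∘∘≋≋∙⊛∘⊛
?⊞⊛⊛∘⊛∘∘⊞


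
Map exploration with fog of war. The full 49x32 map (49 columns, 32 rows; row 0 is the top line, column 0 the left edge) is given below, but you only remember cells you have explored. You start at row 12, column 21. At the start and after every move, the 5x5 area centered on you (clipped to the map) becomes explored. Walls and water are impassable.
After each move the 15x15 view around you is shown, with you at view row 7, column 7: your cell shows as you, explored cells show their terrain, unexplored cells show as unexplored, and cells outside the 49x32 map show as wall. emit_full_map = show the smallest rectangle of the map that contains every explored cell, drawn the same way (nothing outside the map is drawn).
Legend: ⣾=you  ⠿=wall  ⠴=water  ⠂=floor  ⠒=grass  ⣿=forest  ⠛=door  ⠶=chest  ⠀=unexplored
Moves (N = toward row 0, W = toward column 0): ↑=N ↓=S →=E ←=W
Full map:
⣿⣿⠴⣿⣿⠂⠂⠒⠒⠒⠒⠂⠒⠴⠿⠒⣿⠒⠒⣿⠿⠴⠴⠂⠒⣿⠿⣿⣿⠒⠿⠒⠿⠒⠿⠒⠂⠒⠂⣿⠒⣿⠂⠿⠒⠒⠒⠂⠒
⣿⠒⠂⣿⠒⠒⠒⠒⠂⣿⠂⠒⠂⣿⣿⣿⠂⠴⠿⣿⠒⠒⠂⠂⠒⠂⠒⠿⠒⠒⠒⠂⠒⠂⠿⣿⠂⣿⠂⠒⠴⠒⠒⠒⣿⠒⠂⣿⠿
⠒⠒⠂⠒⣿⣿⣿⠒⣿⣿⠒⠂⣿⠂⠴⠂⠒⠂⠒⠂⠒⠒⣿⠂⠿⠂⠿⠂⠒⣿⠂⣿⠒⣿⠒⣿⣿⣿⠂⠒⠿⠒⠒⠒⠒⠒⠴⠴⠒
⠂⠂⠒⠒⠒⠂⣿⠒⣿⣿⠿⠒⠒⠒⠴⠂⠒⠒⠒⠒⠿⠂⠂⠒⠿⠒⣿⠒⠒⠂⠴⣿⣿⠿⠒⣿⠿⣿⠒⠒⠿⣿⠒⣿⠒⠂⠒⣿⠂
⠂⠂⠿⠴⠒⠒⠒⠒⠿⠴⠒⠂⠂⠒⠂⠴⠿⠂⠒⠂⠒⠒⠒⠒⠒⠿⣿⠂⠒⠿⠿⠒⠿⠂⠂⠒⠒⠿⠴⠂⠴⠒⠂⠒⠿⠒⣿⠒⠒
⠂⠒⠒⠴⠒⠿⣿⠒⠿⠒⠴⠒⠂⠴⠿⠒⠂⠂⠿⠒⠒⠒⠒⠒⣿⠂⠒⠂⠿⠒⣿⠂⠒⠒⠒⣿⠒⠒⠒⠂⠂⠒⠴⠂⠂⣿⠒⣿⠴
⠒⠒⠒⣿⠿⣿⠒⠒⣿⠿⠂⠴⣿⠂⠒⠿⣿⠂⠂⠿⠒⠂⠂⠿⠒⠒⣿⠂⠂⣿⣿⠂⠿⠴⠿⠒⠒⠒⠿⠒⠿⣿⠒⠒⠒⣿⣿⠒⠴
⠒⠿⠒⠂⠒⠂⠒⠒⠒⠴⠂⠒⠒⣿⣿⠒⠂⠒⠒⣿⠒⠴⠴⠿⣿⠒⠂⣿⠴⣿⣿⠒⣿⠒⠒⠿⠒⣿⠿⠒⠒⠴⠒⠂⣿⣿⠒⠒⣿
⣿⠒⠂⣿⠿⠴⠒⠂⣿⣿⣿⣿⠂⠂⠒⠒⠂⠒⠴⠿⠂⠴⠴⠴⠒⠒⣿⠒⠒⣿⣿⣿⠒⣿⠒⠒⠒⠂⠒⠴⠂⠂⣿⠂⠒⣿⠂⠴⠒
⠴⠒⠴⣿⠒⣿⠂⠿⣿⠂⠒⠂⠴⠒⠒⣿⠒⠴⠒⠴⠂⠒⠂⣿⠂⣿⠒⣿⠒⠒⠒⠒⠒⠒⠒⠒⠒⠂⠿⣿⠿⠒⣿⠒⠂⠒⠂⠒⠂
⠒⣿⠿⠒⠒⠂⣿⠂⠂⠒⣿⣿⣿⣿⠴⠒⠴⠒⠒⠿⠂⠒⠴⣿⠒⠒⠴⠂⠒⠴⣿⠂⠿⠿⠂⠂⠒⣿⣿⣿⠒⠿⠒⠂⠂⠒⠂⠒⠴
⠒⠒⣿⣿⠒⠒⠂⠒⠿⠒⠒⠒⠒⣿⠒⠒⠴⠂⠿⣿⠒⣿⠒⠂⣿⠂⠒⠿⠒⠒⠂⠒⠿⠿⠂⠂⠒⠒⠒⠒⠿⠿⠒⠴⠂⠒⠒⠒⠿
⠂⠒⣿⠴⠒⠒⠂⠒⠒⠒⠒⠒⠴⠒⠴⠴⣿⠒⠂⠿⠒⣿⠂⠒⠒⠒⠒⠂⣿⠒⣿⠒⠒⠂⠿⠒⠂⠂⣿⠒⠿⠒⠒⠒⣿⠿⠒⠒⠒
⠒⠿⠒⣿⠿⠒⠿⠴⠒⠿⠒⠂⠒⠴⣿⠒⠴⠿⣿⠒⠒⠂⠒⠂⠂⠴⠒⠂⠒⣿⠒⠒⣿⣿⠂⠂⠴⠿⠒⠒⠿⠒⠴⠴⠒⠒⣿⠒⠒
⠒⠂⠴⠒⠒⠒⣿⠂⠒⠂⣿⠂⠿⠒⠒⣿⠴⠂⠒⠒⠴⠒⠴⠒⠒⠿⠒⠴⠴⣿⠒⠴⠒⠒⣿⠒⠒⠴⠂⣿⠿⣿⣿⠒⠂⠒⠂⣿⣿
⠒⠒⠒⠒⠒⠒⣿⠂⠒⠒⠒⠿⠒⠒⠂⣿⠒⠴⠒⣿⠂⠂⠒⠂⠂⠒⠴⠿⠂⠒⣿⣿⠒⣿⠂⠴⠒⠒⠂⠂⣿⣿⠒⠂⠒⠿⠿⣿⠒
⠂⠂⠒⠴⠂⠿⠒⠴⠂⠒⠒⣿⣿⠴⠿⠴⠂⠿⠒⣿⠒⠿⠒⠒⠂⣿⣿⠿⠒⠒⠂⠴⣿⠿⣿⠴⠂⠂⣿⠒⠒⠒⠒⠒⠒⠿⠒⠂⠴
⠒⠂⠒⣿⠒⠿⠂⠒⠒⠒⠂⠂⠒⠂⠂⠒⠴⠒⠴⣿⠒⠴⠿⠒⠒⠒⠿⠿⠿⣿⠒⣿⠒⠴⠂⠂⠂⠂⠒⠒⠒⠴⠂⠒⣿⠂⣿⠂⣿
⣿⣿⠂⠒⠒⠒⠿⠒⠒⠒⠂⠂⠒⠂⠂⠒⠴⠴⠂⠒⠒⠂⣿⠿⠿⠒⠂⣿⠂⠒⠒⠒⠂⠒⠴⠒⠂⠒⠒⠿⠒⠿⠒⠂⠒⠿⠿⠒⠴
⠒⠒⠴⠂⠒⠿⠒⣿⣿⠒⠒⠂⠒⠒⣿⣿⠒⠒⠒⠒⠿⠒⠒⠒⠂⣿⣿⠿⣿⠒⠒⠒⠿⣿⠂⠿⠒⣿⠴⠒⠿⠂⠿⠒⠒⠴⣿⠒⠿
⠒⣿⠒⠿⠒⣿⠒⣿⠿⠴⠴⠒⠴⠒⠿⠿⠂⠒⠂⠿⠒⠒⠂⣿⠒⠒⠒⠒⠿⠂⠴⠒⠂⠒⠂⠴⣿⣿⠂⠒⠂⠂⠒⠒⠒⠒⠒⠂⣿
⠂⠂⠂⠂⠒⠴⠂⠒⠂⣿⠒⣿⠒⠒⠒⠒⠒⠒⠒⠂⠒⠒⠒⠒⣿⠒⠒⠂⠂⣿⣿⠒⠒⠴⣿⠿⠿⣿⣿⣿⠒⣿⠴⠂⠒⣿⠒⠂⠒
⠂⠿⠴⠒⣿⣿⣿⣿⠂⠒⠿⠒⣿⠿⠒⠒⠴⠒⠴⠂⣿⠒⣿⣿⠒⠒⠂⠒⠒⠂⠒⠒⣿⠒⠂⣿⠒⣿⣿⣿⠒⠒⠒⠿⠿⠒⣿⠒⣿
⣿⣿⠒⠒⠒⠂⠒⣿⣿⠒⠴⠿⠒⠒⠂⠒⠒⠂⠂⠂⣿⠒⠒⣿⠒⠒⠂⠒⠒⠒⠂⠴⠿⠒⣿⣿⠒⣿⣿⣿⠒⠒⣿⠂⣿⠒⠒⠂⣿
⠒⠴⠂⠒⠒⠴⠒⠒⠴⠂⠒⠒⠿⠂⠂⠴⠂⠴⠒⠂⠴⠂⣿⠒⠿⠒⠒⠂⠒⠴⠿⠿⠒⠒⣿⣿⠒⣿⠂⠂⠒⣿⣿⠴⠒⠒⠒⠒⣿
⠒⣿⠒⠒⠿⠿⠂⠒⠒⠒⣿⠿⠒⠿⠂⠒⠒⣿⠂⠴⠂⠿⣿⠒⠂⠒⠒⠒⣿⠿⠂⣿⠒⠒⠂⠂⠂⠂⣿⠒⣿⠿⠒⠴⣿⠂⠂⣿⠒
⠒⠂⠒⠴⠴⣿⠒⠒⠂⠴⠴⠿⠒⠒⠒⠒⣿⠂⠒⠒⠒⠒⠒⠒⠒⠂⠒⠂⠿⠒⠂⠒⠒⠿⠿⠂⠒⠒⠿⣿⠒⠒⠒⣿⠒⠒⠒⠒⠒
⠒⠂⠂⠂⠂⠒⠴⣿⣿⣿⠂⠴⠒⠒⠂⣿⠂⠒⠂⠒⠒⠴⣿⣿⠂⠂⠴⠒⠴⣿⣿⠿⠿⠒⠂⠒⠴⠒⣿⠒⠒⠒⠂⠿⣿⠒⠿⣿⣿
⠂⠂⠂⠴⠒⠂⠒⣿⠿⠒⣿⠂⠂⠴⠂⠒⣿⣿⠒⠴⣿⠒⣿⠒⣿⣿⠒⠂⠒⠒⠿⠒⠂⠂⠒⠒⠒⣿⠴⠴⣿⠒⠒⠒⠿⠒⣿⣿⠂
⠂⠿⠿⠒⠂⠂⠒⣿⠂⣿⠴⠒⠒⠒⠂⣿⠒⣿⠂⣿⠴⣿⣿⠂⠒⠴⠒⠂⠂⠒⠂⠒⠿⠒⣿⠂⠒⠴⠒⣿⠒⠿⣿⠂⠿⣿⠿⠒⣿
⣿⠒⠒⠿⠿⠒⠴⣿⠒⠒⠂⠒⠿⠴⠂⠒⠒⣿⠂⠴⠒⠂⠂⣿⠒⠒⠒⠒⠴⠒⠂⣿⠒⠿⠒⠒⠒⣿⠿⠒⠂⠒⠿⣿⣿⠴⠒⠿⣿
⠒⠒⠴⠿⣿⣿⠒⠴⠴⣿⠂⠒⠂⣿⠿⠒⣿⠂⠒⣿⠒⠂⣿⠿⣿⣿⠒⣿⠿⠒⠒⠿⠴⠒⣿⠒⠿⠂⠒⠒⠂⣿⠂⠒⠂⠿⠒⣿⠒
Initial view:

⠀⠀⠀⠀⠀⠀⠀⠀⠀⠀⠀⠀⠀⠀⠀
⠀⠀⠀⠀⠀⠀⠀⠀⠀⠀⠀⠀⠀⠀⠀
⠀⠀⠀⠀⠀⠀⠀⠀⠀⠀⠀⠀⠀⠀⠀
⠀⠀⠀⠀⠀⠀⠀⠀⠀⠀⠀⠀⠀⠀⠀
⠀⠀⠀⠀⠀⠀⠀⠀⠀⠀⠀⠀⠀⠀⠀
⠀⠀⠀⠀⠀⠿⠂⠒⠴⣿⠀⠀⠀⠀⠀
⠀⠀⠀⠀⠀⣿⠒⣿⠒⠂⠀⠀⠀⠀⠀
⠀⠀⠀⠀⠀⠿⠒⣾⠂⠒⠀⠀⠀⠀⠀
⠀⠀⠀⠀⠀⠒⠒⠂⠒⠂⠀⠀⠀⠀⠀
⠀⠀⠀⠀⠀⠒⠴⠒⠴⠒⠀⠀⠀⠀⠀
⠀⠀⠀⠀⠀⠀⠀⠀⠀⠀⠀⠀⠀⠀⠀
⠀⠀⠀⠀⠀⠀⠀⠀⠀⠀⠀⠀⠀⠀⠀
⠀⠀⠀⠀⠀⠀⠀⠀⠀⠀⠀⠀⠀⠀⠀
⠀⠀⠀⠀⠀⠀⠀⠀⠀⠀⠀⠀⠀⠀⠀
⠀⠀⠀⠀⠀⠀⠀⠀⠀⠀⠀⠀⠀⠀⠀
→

⠀⠀⠀⠀⠀⠀⠀⠀⠀⠀⠀⠀⠀⠀⠀
⠀⠀⠀⠀⠀⠀⠀⠀⠀⠀⠀⠀⠀⠀⠀
⠀⠀⠀⠀⠀⠀⠀⠀⠀⠀⠀⠀⠀⠀⠀
⠀⠀⠀⠀⠀⠀⠀⠀⠀⠀⠀⠀⠀⠀⠀
⠀⠀⠀⠀⠀⠀⠀⠀⠀⠀⠀⠀⠀⠀⠀
⠀⠀⠀⠀⠿⠂⠒⠴⣿⠒⠀⠀⠀⠀⠀
⠀⠀⠀⠀⣿⠒⣿⠒⠂⣿⠀⠀⠀⠀⠀
⠀⠀⠀⠀⠿⠒⣿⣾⠒⠒⠀⠀⠀⠀⠀
⠀⠀⠀⠀⠒⠒⠂⠒⠂⠂⠀⠀⠀⠀⠀
⠀⠀⠀⠀⠒⠴⠒⠴⠒⠒⠀⠀⠀⠀⠀
⠀⠀⠀⠀⠀⠀⠀⠀⠀⠀⠀⠀⠀⠀⠀
⠀⠀⠀⠀⠀⠀⠀⠀⠀⠀⠀⠀⠀⠀⠀
⠀⠀⠀⠀⠀⠀⠀⠀⠀⠀⠀⠀⠀⠀⠀
⠀⠀⠀⠀⠀⠀⠀⠀⠀⠀⠀⠀⠀⠀⠀
⠀⠀⠀⠀⠀⠀⠀⠀⠀⠀⠀⠀⠀⠀⠀

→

⠀⠀⠀⠀⠀⠀⠀⠀⠀⠀⠀⠀⠀⠀⠀
⠀⠀⠀⠀⠀⠀⠀⠀⠀⠀⠀⠀⠀⠀⠀
⠀⠀⠀⠀⠀⠀⠀⠀⠀⠀⠀⠀⠀⠀⠀
⠀⠀⠀⠀⠀⠀⠀⠀⠀⠀⠀⠀⠀⠀⠀
⠀⠀⠀⠀⠀⠀⠀⠀⠀⠀⠀⠀⠀⠀⠀
⠀⠀⠀⠿⠂⠒⠴⣿⠒⠒⠀⠀⠀⠀⠀
⠀⠀⠀⣿⠒⣿⠒⠂⣿⠂⠀⠀⠀⠀⠀
⠀⠀⠀⠿⠒⣿⠂⣾⠒⠒⠀⠀⠀⠀⠀
⠀⠀⠀⠒⠒⠂⠒⠂⠂⠴⠀⠀⠀⠀⠀
⠀⠀⠀⠒⠴⠒⠴⠒⠒⠿⠀⠀⠀⠀⠀
⠀⠀⠀⠀⠀⠀⠀⠀⠀⠀⠀⠀⠀⠀⠀
⠀⠀⠀⠀⠀⠀⠀⠀⠀⠀⠀⠀⠀⠀⠀
⠀⠀⠀⠀⠀⠀⠀⠀⠀⠀⠀⠀⠀⠀⠀
⠀⠀⠀⠀⠀⠀⠀⠀⠀⠀⠀⠀⠀⠀⠀
⠀⠀⠀⠀⠀⠀⠀⠀⠀⠀⠀⠀⠀⠀⠀

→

⠀⠀⠀⠀⠀⠀⠀⠀⠀⠀⠀⠀⠀⠀⠀
⠀⠀⠀⠀⠀⠀⠀⠀⠀⠀⠀⠀⠀⠀⠀
⠀⠀⠀⠀⠀⠀⠀⠀⠀⠀⠀⠀⠀⠀⠀
⠀⠀⠀⠀⠀⠀⠀⠀⠀⠀⠀⠀⠀⠀⠀
⠀⠀⠀⠀⠀⠀⠀⠀⠀⠀⠀⠀⠀⠀⠀
⠀⠀⠿⠂⠒⠴⣿⠒⠒⠴⠀⠀⠀⠀⠀
⠀⠀⣿⠒⣿⠒⠂⣿⠂⠒⠀⠀⠀⠀⠀
⠀⠀⠿⠒⣿⠂⠒⣾⠒⠒⠀⠀⠀⠀⠀
⠀⠀⠒⠒⠂⠒⠂⠂⠴⠒⠀⠀⠀⠀⠀
⠀⠀⠒⠴⠒⠴⠒⠒⠿⠒⠀⠀⠀⠀⠀
⠀⠀⠀⠀⠀⠀⠀⠀⠀⠀⠀⠀⠀⠀⠀
⠀⠀⠀⠀⠀⠀⠀⠀⠀⠀⠀⠀⠀⠀⠀
⠀⠀⠀⠀⠀⠀⠀⠀⠀⠀⠀⠀⠀⠀⠀
⠀⠀⠀⠀⠀⠀⠀⠀⠀⠀⠀⠀⠀⠀⠀
⠀⠀⠀⠀⠀⠀⠀⠀⠀⠀⠀⠀⠀⠀⠀

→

⠀⠀⠀⠀⠀⠀⠀⠀⠀⠀⠀⠀⠀⠀⠀
⠀⠀⠀⠀⠀⠀⠀⠀⠀⠀⠀⠀⠀⠀⠀
⠀⠀⠀⠀⠀⠀⠀⠀⠀⠀⠀⠀⠀⠀⠀
⠀⠀⠀⠀⠀⠀⠀⠀⠀⠀⠀⠀⠀⠀⠀
⠀⠀⠀⠀⠀⠀⠀⠀⠀⠀⠀⠀⠀⠀⠀
⠀⠿⠂⠒⠴⣿⠒⠒⠴⠂⠀⠀⠀⠀⠀
⠀⣿⠒⣿⠒⠂⣿⠂⠒⠿⠀⠀⠀⠀⠀
⠀⠿⠒⣿⠂⠒⠒⣾⠒⠂⠀⠀⠀⠀⠀
⠀⠒⠒⠂⠒⠂⠂⠴⠒⠂⠀⠀⠀⠀⠀
⠀⠒⠴⠒⠴⠒⠒⠿⠒⠴⠀⠀⠀⠀⠀
⠀⠀⠀⠀⠀⠀⠀⠀⠀⠀⠀⠀⠀⠀⠀
⠀⠀⠀⠀⠀⠀⠀⠀⠀⠀⠀⠀⠀⠀⠀
⠀⠀⠀⠀⠀⠀⠀⠀⠀⠀⠀⠀⠀⠀⠀
⠀⠀⠀⠀⠀⠀⠀⠀⠀⠀⠀⠀⠀⠀⠀
⠀⠀⠀⠀⠀⠀⠀⠀⠀⠀⠀⠀⠀⠀⠀

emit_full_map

⠿⠂⠒⠴⣿⠒⠒⠴⠂
⣿⠒⣿⠒⠂⣿⠂⠒⠿
⠿⠒⣿⠂⠒⠒⣾⠒⠂
⠒⠒⠂⠒⠂⠂⠴⠒⠂
⠒⠴⠒⠴⠒⠒⠿⠒⠴

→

⠀⠀⠀⠀⠀⠀⠀⠀⠀⠀⠀⠀⠀⠀⠀
⠀⠀⠀⠀⠀⠀⠀⠀⠀⠀⠀⠀⠀⠀⠀
⠀⠀⠀⠀⠀⠀⠀⠀⠀⠀⠀⠀⠀⠀⠀
⠀⠀⠀⠀⠀⠀⠀⠀⠀⠀⠀⠀⠀⠀⠀
⠀⠀⠀⠀⠀⠀⠀⠀⠀⠀⠀⠀⠀⠀⠀
⠿⠂⠒⠴⣿⠒⠒⠴⠂⠒⠀⠀⠀⠀⠀
⣿⠒⣿⠒⠂⣿⠂⠒⠿⠒⠀⠀⠀⠀⠀
⠿⠒⣿⠂⠒⠒⠒⣾⠂⣿⠀⠀⠀⠀⠀
⠒⠒⠂⠒⠂⠂⠴⠒⠂⠒⠀⠀⠀⠀⠀
⠒⠴⠒⠴⠒⠒⠿⠒⠴⠴⠀⠀⠀⠀⠀
⠀⠀⠀⠀⠀⠀⠀⠀⠀⠀⠀⠀⠀⠀⠀
⠀⠀⠀⠀⠀⠀⠀⠀⠀⠀⠀⠀⠀⠀⠀
⠀⠀⠀⠀⠀⠀⠀⠀⠀⠀⠀⠀⠀⠀⠀
⠀⠀⠀⠀⠀⠀⠀⠀⠀⠀⠀⠀⠀⠀⠀
⠀⠀⠀⠀⠀⠀⠀⠀⠀⠀⠀⠀⠀⠀⠀

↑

⠀⠀⠀⠀⠀⠀⠀⠀⠀⠀⠀⠀⠀⠀⠀
⠀⠀⠀⠀⠀⠀⠀⠀⠀⠀⠀⠀⠀⠀⠀
⠀⠀⠀⠀⠀⠀⠀⠀⠀⠀⠀⠀⠀⠀⠀
⠀⠀⠀⠀⠀⠀⠀⠀⠀⠀⠀⠀⠀⠀⠀
⠀⠀⠀⠀⠀⠀⠀⠀⠀⠀⠀⠀⠀⠀⠀
⠀⠀⠀⠀⠀⠂⣿⠒⣿⠒⠀⠀⠀⠀⠀
⠿⠂⠒⠴⣿⠒⠒⠴⠂⠒⠀⠀⠀⠀⠀
⣿⠒⣿⠒⠂⣿⠂⣾⠿⠒⠀⠀⠀⠀⠀
⠿⠒⣿⠂⠒⠒⠒⠒⠂⣿⠀⠀⠀⠀⠀
⠒⠒⠂⠒⠂⠂⠴⠒⠂⠒⠀⠀⠀⠀⠀
⠒⠴⠒⠴⠒⠒⠿⠒⠴⠴⠀⠀⠀⠀⠀
⠀⠀⠀⠀⠀⠀⠀⠀⠀⠀⠀⠀⠀⠀⠀
⠀⠀⠀⠀⠀⠀⠀⠀⠀⠀⠀⠀⠀⠀⠀
⠀⠀⠀⠀⠀⠀⠀⠀⠀⠀⠀⠀⠀⠀⠀
⠀⠀⠀⠀⠀⠀⠀⠀⠀⠀⠀⠀⠀⠀⠀

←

⠀⠀⠀⠀⠀⠀⠀⠀⠀⠀⠀⠀⠀⠀⠀
⠀⠀⠀⠀⠀⠀⠀⠀⠀⠀⠀⠀⠀⠀⠀
⠀⠀⠀⠀⠀⠀⠀⠀⠀⠀⠀⠀⠀⠀⠀
⠀⠀⠀⠀⠀⠀⠀⠀⠀⠀⠀⠀⠀⠀⠀
⠀⠀⠀⠀⠀⠀⠀⠀⠀⠀⠀⠀⠀⠀⠀
⠀⠀⠀⠀⠀⣿⠂⣿⠒⣿⠒⠀⠀⠀⠀
⠀⠿⠂⠒⠴⣿⠒⠒⠴⠂⠒⠀⠀⠀⠀
⠀⣿⠒⣿⠒⠂⣿⣾⠒⠿⠒⠀⠀⠀⠀
⠀⠿⠒⣿⠂⠒⠒⠒⠒⠂⣿⠀⠀⠀⠀
⠀⠒⠒⠂⠒⠂⠂⠴⠒⠂⠒⠀⠀⠀⠀
⠀⠒⠴⠒⠴⠒⠒⠿⠒⠴⠴⠀⠀⠀⠀
⠀⠀⠀⠀⠀⠀⠀⠀⠀⠀⠀⠀⠀⠀⠀
⠀⠀⠀⠀⠀⠀⠀⠀⠀⠀⠀⠀⠀⠀⠀
⠀⠀⠀⠀⠀⠀⠀⠀⠀⠀⠀⠀⠀⠀⠀
⠀⠀⠀⠀⠀⠀⠀⠀⠀⠀⠀⠀⠀⠀⠀

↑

⠀⠀⠀⠀⠀⠀⠀⠀⠀⠀⠀⠀⠀⠀⠀
⠀⠀⠀⠀⠀⠀⠀⠀⠀⠀⠀⠀⠀⠀⠀
⠀⠀⠀⠀⠀⠀⠀⠀⠀⠀⠀⠀⠀⠀⠀
⠀⠀⠀⠀⠀⠀⠀⠀⠀⠀⠀⠀⠀⠀⠀
⠀⠀⠀⠀⠀⠀⠀⠀⠀⠀⠀⠀⠀⠀⠀
⠀⠀⠀⠀⠀⠴⠒⠒⣿⠒⠀⠀⠀⠀⠀
⠀⠀⠀⠀⠀⣿⠂⣿⠒⣿⠒⠀⠀⠀⠀
⠀⠿⠂⠒⠴⣿⠒⣾⠴⠂⠒⠀⠀⠀⠀
⠀⣿⠒⣿⠒⠂⣿⠂⠒⠿⠒⠀⠀⠀⠀
⠀⠿⠒⣿⠂⠒⠒⠒⠒⠂⣿⠀⠀⠀⠀
⠀⠒⠒⠂⠒⠂⠂⠴⠒⠂⠒⠀⠀⠀⠀
⠀⠒⠴⠒⠴⠒⠒⠿⠒⠴⠴⠀⠀⠀⠀
⠀⠀⠀⠀⠀⠀⠀⠀⠀⠀⠀⠀⠀⠀⠀
⠀⠀⠀⠀⠀⠀⠀⠀⠀⠀⠀⠀⠀⠀⠀
⠀⠀⠀⠀⠀⠀⠀⠀⠀⠀⠀⠀⠀⠀⠀

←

⠀⠀⠀⠀⠀⠀⠀⠀⠀⠀⠀⠀⠀⠀⠀
⠀⠀⠀⠀⠀⠀⠀⠀⠀⠀⠀⠀⠀⠀⠀
⠀⠀⠀⠀⠀⠀⠀⠀⠀⠀⠀⠀⠀⠀⠀
⠀⠀⠀⠀⠀⠀⠀⠀⠀⠀⠀⠀⠀⠀⠀
⠀⠀⠀⠀⠀⠀⠀⠀⠀⠀⠀⠀⠀⠀⠀
⠀⠀⠀⠀⠀⠴⠴⠒⠒⣿⠒⠀⠀⠀⠀
⠀⠀⠀⠀⠀⠂⣿⠂⣿⠒⣿⠒⠀⠀⠀
⠀⠀⠿⠂⠒⠴⣿⣾⠒⠴⠂⠒⠀⠀⠀
⠀⠀⣿⠒⣿⠒⠂⣿⠂⠒⠿⠒⠀⠀⠀
⠀⠀⠿⠒⣿⠂⠒⠒⠒⠒⠂⣿⠀⠀⠀
⠀⠀⠒⠒⠂⠒⠂⠂⠴⠒⠂⠒⠀⠀⠀
⠀⠀⠒⠴⠒⠴⠒⠒⠿⠒⠴⠴⠀⠀⠀
⠀⠀⠀⠀⠀⠀⠀⠀⠀⠀⠀⠀⠀⠀⠀
⠀⠀⠀⠀⠀⠀⠀⠀⠀⠀⠀⠀⠀⠀⠀
⠀⠀⠀⠀⠀⠀⠀⠀⠀⠀⠀⠀⠀⠀⠀

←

⠀⠀⠀⠀⠀⠀⠀⠀⠀⠀⠀⠀⠀⠀⠀
⠀⠀⠀⠀⠀⠀⠀⠀⠀⠀⠀⠀⠀⠀⠀
⠀⠀⠀⠀⠀⠀⠀⠀⠀⠀⠀⠀⠀⠀⠀
⠀⠀⠀⠀⠀⠀⠀⠀⠀⠀⠀⠀⠀⠀⠀
⠀⠀⠀⠀⠀⠀⠀⠀⠀⠀⠀⠀⠀⠀⠀
⠀⠀⠀⠀⠀⠴⠴⠴⠒⠒⣿⠒⠀⠀⠀
⠀⠀⠀⠀⠀⠒⠂⣿⠂⣿⠒⣿⠒⠀⠀
⠀⠀⠀⠿⠂⠒⠴⣾⠒⠒⠴⠂⠒⠀⠀
⠀⠀⠀⣿⠒⣿⠒⠂⣿⠂⠒⠿⠒⠀⠀
⠀⠀⠀⠿⠒⣿⠂⠒⠒⠒⠒⠂⣿⠀⠀
⠀⠀⠀⠒⠒⠂⠒⠂⠂⠴⠒⠂⠒⠀⠀
⠀⠀⠀⠒⠴⠒⠴⠒⠒⠿⠒⠴⠴⠀⠀
⠀⠀⠀⠀⠀⠀⠀⠀⠀⠀⠀⠀⠀⠀⠀
⠀⠀⠀⠀⠀⠀⠀⠀⠀⠀⠀⠀⠀⠀⠀
⠀⠀⠀⠀⠀⠀⠀⠀⠀⠀⠀⠀⠀⠀⠀

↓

⠀⠀⠀⠀⠀⠀⠀⠀⠀⠀⠀⠀⠀⠀⠀
⠀⠀⠀⠀⠀⠀⠀⠀⠀⠀⠀⠀⠀⠀⠀
⠀⠀⠀⠀⠀⠀⠀⠀⠀⠀⠀⠀⠀⠀⠀
⠀⠀⠀⠀⠀⠀⠀⠀⠀⠀⠀⠀⠀⠀⠀
⠀⠀⠀⠀⠀⠴⠴⠴⠒⠒⣿⠒⠀⠀⠀
⠀⠀⠀⠀⠀⠒⠂⣿⠂⣿⠒⣿⠒⠀⠀
⠀⠀⠀⠿⠂⠒⠴⣿⠒⠒⠴⠂⠒⠀⠀
⠀⠀⠀⣿⠒⣿⠒⣾⣿⠂⠒⠿⠒⠀⠀
⠀⠀⠀⠿⠒⣿⠂⠒⠒⠒⠒⠂⣿⠀⠀
⠀⠀⠀⠒⠒⠂⠒⠂⠂⠴⠒⠂⠒⠀⠀
⠀⠀⠀⠒⠴⠒⠴⠒⠒⠿⠒⠴⠴⠀⠀
⠀⠀⠀⠀⠀⠀⠀⠀⠀⠀⠀⠀⠀⠀⠀
⠀⠀⠀⠀⠀⠀⠀⠀⠀⠀⠀⠀⠀⠀⠀
⠀⠀⠀⠀⠀⠀⠀⠀⠀⠀⠀⠀⠀⠀⠀
⠀⠀⠀⠀⠀⠀⠀⠀⠀⠀⠀⠀⠀⠀⠀

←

⠀⠀⠀⠀⠀⠀⠀⠀⠀⠀⠀⠀⠀⠀⠀
⠀⠀⠀⠀⠀⠀⠀⠀⠀⠀⠀⠀⠀⠀⠀
⠀⠀⠀⠀⠀⠀⠀⠀⠀⠀⠀⠀⠀⠀⠀
⠀⠀⠀⠀⠀⠀⠀⠀⠀⠀⠀⠀⠀⠀⠀
⠀⠀⠀⠀⠀⠀⠴⠴⠴⠒⠒⣿⠒⠀⠀
⠀⠀⠀⠀⠀⠂⠒⠂⣿⠂⣿⠒⣿⠒⠀
⠀⠀⠀⠀⠿⠂⠒⠴⣿⠒⠒⠴⠂⠒⠀
⠀⠀⠀⠀⣿⠒⣿⣾⠂⣿⠂⠒⠿⠒⠀
⠀⠀⠀⠀⠿⠒⣿⠂⠒⠒⠒⠒⠂⣿⠀
⠀⠀⠀⠀⠒⠒⠂⠒⠂⠂⠴⠒⠂⠒⠀
⠀⠀⠀⠀⠒⠴⠒⠴⠒⠒⠿⠒⠴⠴⠀
⠀⠀⠀⠀⠀⠀⠀⠀⠀⠀⠀⠀⠀⠀⠀
⠀⠀⠀⠀⠀⠀⠀⠀⠀⠀⠀⠀⠀⠀⠀
⠀⠀⠀⠀⠀⠀⠀⠀⠀⠀⠀⠀⠀⠀⠀
⠀⠀⠀⠀⠀⠀⠀⠀⠀⠀⠀⠀⠀⠀⠀

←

⠀⠀⠀⠀⠀⠀⠀⠀⠀⠀⠀⠀⠀⠀⠀
⠀⠀⠀⠀⠀⠀⠀⠀⠀⠀⠀⠀⠀⠀⠀
⠀⠀⠀⠀⠀⠀⠀⠀⠀⠀⠀⠀⠀⠀⠀
⠀⠀⠀⠀⠀⠀⠀⠀⠀⠀⠀⠀⠀⠀⠀
⠀⠀⠀⠀⠀⠀⠀⠴⠴⠴⠒⠒⣿⠒⠀
⠀⠀⠀⠀⠀⠴⠂⠒⠂⣿⠂⣿⠒⣿⠒
⠀⠀⠀⠀⠀⠿⠂⠒⠴⣿⠒⠒⠴⠂⠒
⠀⠀⠀⠀⠀⣿⠒⣾⠒⠂⣿⠂⠒⠿⠒
⠀⠀⠀⠀⠀⠿⠒⣿⠂⠒⠒⠒⠒⠂⣿
⠀⠀⠀⠀⠀⠒⠒⠂⠒⠂⠂⠴⠒⠂⠒
⠀⠀⠀⠀⠀⠒⠴⠒⠴⠒⠒⠿⠒⠴⠴
⠀⠀⠀⠀⠀⠀⠀⠀⠀⠀⠀⠀⠀⠀⠀
⠀⠀⠀⠀⠀⠀⠀⠀⠀⠀⠀⠀⠀⠀⠀
⠀⠀⠀⠀⠀⠀⠀⠀⠀⠀⠀⠀⠀⠀⠀
⠀⠀⠀⠀⠀⠀⠀⠀⠀⠀⠀⠀⠀⠀⠀

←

⠀⠀⠀⠀⠀⠀⠀⠀⠀⠀⠀⠀⠀⠀⠀
⠀⠀⠀⠀⠀⠀⠀⠀⠀⠀⠀⠀⠀⠀⠀
⠀⠀⠀⠀⠀⠀⠀⠀⠀⠀⠀⠀⠀⠀⠀
⠀⠀⠀⠀⠀⠀⠀⠀⠀⠀⠀⠀⠀⠀⠀
⠀⠀⠀⠀⠀⠀⠀⠀⠴⠴⠴⠒⠒⣿⠒
⠀⠀⠀⠀⠀⠒⠴⠂⠒⠂⣿⠂⣿⠒⣿
⠀⠀⠀⠀⠀⠒⠿⠂⠒⠴⣿⠒⠒⠴⠂
⠀⠀⠀⠀⠀⠿⣿⣾⣿⠒⠂⣿⠂⠒⠿
⠀⠀⠀⠀⠀⠂⠿⠒⣿⠂⠒⠒⠒⠒⠂
⠀⠀⠀⠀⠀⣿⠒⠒⠂⠒⠂⠂⠴⠒⠂
⠀⠀⠀⠀⠀⠀⠒⠴⠒⠴⠒⠒⠿⠒⠴
⠀⠀⠀⠀⠀⠀⠀⠀⠀⠀⠀⠀⠀⠀⠀
⠀⠀⠀⠀⠀⠀⠀⠀⠀⠀⠀⠀⠀⠀⠀
⠀⠀⠀⠀⠀⠀⠀⠀⠀⠀⠀⠀⠀⠀⠀
⠀⠀⠀⠀⠀⠀⠀⠀⠀⠀⠀⠀⠀⠀⠀

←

⠀⠀⠀⠀⠀⠀⠀⠀⠀⠀⠀⠀⠀⠀⠀
⠀⠀⠀⠀⠀⠀⠀⠀⠀⠀⠀⠀⠀⠀⠀
⠀⠀⠀⠀⠀⠀⠀⠀⠀⠀⠀⠀⠀⠀⠀
⠀⠀⠀⠀⠀⠀⠀⠀⠀⠀⠀⠀⠀⠀⠀
⠀⠀⠀⠀⠀⠀⠀⠀⠀⠴⠴⠴⠒⠒⣿
⠀⠀⠀⠀⠀⠴⠒⠴⠂⠒⠂⣿⠂⣿⠒
⠀⠀⠀⠀⠀⠒⠒⠿⠂⠒⠴⣿⠒⠒⠴
⠀⠀⠀⠀⠀⠂⠿⣾⠒⣿⠒⠂⣿⠂⠒
⠀⠀⠀⠀⠀⠒⠂⠿⠒⣿⠂⠒⠒⠒⠒
⠀⠀⠀⠀⠀⠿⣿⠒⠒⠂⠒⠂⠂⠴⠒
⠀⠀⠀⠀⠀⠀⠀⠒⠴⠒⠴⠒⠒⠿⠒
⠀⠀⠀⠀⠀⠀⠀⠀⠀⠀⠀⠀⠀⠀⠀
⠀⠀⠀⠀⠀⠀⠀⠀⠀⠀⠀⠀⠀⠀⠀
⠀⠀⠀⠀⠀⠀⠀⠀⠀⠀⠀⠀⠀⠀⠀
⠀⠀⠀⠀⠀⠀⠀⠀⠀⠀⠀⠀⠀⠀⠀

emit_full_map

⠀⠀⠀⠀⠴⠴⠴⠒⠒⣿⠒⠀
⠴⠒⠴⠂⠒⠂⣿⠂⣿⠒⣿⠒
⠒⠒⠿⠂⠒⠴⣿⠒⠒⠴⠂⠒
⠂⠿⣾⠒⣿⠒⠂⣿⠂⠒⠿⠒
⠒⠂⠿⠒⣿⠂⠒⠒⠒⠒⠂⣿
⠿⣿⠒⠒⠂⠒⠂⠂⠴⠒⠂⠒
⠀⠀⠒⠴⠒⠴⠒⠒⠿⠒⠴⠴


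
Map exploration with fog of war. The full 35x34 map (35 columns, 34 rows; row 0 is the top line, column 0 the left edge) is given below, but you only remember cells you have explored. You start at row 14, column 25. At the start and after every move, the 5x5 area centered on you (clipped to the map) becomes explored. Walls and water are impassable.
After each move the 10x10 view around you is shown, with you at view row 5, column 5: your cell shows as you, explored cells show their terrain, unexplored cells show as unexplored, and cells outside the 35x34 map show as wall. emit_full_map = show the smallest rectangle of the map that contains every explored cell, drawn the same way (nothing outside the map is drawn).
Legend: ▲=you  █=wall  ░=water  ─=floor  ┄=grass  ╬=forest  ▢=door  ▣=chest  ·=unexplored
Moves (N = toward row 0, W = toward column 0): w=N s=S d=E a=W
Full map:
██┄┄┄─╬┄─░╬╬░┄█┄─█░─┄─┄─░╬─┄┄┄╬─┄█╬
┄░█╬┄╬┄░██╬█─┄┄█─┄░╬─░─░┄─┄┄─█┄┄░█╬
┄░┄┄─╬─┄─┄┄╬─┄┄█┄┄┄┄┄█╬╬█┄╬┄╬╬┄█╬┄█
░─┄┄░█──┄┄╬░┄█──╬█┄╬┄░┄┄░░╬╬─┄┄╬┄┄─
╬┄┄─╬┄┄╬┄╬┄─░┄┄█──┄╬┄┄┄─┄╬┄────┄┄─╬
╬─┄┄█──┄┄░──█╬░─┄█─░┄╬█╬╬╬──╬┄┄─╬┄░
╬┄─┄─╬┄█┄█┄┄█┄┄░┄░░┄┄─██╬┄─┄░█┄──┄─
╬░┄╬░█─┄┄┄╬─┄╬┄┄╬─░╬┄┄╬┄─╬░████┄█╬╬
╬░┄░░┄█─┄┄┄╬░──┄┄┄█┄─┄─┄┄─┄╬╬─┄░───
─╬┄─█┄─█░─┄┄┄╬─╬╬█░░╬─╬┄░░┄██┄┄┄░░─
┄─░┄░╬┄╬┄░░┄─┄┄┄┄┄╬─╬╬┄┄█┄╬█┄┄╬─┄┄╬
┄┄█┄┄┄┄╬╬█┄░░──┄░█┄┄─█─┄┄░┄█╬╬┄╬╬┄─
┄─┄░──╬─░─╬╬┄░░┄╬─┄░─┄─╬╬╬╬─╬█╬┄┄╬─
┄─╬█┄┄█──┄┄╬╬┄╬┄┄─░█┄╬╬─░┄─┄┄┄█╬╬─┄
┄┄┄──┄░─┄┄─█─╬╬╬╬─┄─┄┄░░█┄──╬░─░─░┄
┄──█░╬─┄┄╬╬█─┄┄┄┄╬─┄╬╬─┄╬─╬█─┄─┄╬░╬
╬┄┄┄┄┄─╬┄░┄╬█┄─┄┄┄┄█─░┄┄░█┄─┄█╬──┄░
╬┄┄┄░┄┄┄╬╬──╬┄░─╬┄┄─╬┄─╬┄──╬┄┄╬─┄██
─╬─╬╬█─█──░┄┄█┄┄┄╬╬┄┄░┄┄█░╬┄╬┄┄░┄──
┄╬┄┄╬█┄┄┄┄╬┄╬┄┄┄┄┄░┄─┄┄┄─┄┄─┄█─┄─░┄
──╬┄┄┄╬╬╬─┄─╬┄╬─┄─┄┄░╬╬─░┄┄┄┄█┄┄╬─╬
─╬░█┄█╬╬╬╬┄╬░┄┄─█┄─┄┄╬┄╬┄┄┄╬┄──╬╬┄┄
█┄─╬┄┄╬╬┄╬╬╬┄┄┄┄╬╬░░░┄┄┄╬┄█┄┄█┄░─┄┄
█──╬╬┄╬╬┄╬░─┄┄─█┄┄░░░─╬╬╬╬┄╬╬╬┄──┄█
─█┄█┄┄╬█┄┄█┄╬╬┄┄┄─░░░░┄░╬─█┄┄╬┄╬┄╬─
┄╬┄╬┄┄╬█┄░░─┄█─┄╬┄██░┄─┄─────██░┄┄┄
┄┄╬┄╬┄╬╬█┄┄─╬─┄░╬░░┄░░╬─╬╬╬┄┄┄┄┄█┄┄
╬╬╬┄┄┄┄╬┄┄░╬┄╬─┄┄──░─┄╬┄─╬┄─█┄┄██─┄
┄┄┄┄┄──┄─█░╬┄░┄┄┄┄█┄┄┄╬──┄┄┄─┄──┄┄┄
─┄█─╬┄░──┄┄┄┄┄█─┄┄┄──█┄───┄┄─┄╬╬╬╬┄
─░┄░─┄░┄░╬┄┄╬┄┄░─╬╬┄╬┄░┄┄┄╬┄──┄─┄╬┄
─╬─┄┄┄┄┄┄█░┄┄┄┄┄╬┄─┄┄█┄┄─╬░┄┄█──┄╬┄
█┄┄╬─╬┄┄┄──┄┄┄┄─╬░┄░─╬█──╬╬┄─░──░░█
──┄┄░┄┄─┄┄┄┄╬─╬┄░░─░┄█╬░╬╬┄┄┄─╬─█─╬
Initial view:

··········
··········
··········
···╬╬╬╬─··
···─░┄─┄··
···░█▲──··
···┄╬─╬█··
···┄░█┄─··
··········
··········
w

··········
··········
··········
···┄┄░┄█··
···╬╬╬╬─··
···─░▲─┄··
···░█┄──··
···┄╬─╬█··
···┄░█┄─··
··········

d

··········
··········
··········
··┄┄░┄█╬··
··╬╬╬╬─╬··
··─░┄▲┄┄··
··░█┄──╬··
··┄╬─╬█─··
··┄░█┄─···
··········

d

··········
··········
··········
·┄┄░┄█╬╬··
·╬╬╬╬─╬█··
·─░┄─▲┄┄··
·░█┄──╬░··
·┄╬─╬█─┄··
·┄░█┄─····
··········

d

··········
··········
··········
┄┄░┄█╬╬┄··
╬╬╬╬─╬█╬··
─░┄─┄▲┄█··
░█┄──╬░─··
┄╬─╬█─┄─··
┄░█┄─·····
··········

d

··········
··········
··········
┄░┄█╬╬┄╬··
╬╬╬─╬█╬┄··
░┄─┄┄▲█╬··
█┄──╬░─░··
╬─╬█─┄─┄··
░█┄─······
··········

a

··········
··········
··········
┄┄░┄█╬╬┄╬·
╬╬╬╬─╬█╬┄·
─░┄─┄▲┄█╬·
░█┄──╬░─░·
┄╬─╬█─┄─┄·
┄░█┄─·····
··········

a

··········
··········
··········
·┄┄░┄█╬╬┄╬
·╬╬╬╬─╬█╬┄
·─░┄─▲┄┄█╬
·░█┄──╬░─░
·┄╬─╬█─┄─┄
·┄░█┄─····
··········

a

··········
··········
··········
··┄┄░┄█╬╬┄
··╬╬╬╬─╬█╬
··─░┄▲┄┄┄█
··░█┄──╬░─
··┄╬─╬█─┄─
··┄░█┄─···
··········

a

··········
··········
··········
···┄┄░┄█╬╬
···╬╬╬╬─╬█
···─░▲─┄┄┄
···░█┄──╬░
···┄╬─╬█─┄
···┄░█┄─··
··········

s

··········
··········
···┄┄░┄█╬╬
···╬╬╬╬─╬█
···─░┄─┄┄┄
···░█▲──╬░
···┄╬─╬█─┄
···┄░█┄─··
··········
··········

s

··········
···┄┄░┄█╬╬
···╬╬╬╬─╬█
···─░┄─┄┄┄
···░█┄──╬░
···┄╬▲╬█─┄
···┄░█┄─··
···╬┄──╬··
··········
··········

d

··········
··┄┄░┄█╬╬┄
··╬╬╬╬─╬█╬
··─░┄─┄┄┄█
··░█┄──╬░─
··┄╬─▲█─┄─
··┄░█┄─┄··
··╬┄──╬┄··
··········
··········

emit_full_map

┄┄░┄█╬╬┄╬
╬╬╬╬─╬█╬┄
─░┄─┄┄┄█╬
░█┄──╬░─░
┄╬─▲█─┄─┄
┄░█┄─┄···
╬┄──╬┄···

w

··········
··········
··┄┄░┄█╬╬┄
··╬╬╬╬─╬█╬
··─░┄─┄┄┄█
··░█┄▲─╬░─
··┄╬─╬█─┄─
··┄░█┄─┄··
··╬┄──╬┄··
··········

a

··········
··········
···┄┄░┄█╬╬
···╬╬╬╬─╬█
···─░┄─┄┄┄
···░█▲──╬░
···┄╬─╬█─┄
···┄░█┄─┄·
···╬┄──╬┄·
··········

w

··········
··········
··········
···┄┄░┄█╬╬
···╬╬╬╬─╬█
···─░▲─┄┄┄
···░█┄──╬░
···┄╬─╬█─┄
···┄░█┄─┄·
···╬┄──╬┄·

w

··········
··········
··········
···┄█┄╬█··
···┄┄░┄█╬╬
···╬╬▲╬─╬█
···─░┄─┄┄┄
···░█┄──╬░
···┄╬─╬█─┄
···┄░█┄─┄·

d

··········
··········
··········
··┄█┄╬█┄··
··┄┄░┄█╬╬┄
··╬╬╬▲─╬█╬
··─░┄─┄┄┄█
··░█┄──╬░─
··┄╬─╬█─┄─
··┄░█┄─┄··

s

··········
··········
··┄█┄╬█┄··
··┄┄░┄█╬╬┄
··╬╬╬╬─╬█╬
··─░┄▲┄┄┄█
··░█┄──╬░─
··┄╬─╬█─┄─
··┄░█┄─┄··
··╬┄──╬┄··

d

··········
··········
·┄█┄╬█┄···
·┄┄░┄█╬╬┄╬
·╬╬╬╬─╬█╬┄
·─░┄─▲┄┄█╬
·░█┄──╬░─░
·┄╬─╬█─┄─┄
·┄░█┄─┄···
·╬┄──╬┄···

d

··········
··········
┄█┄╬█┄····
┄┄░┄█╬╬┄╬·
╬╬╬╬─╬█╬┄·
─░┄─┄▲┄█╬·
░█┄──╬░─░·
┄╬─╬█─┄─┄·
┄░█┄─┄····
╬┄──╬┄····

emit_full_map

┄█┄╬█┄···
┄┄░┄█╬╬┄╬
╬╬╬╬─╬█╬┄
─░┄─┄▲┄█╬
░█┄──╬░─░
┄╬─╬█─┄─┄
┄░█┄─┄···
╬┄──╬┄···

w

··········
··········
··········
┄█┄╬█┄┄╬··
┄┄░┄█╬╬┄╬·
╬╬╬╬─▲█╬┄·
─░┄─┄┄┄█╬·
░█┄──╬░─░·
┄╬─╬█─┄─┄·
┄░█┄─┄····

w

··········
··········
··········
···┄██┄┄··
┄█┄╬█┄┄╬··
┄┄░┄█▲╬┄╬·
╬╬╬╬─╬█╬┄·
─░┄─┄┄┄█╬·
░█┄──╬░─░·
┄╬─╬█─┄─┄·

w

··········
··········
··········
···┄╬╬─┄··
···┄██┄┄··
┄█┄╬█▲┄╬··
┄┄░┄█╬╬┄╬·
╬╬╬╬─╬█╬┄·
─░┄─┄┄┄█╬·
░█┄──╬░─░·

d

··········
··········
··········
··┄╬╬─┄░··
··┄██┄┄┄··
█┄╬█┄▲╬─··
┄░┄█╬╬┄╬··
╬╬╬─╬█╬┄··
░┄─┄┄┄█╬··
█┄──╬░─░··

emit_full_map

···┄╬╬─┄░
···┄██┄┄┄
┄█┄╬█┄▲╬─
┄┄░┄█╬╬┄╬
╬╬╬╬─╬█╬┄
─░┄─┄┄┄█╬
░█┄──╬░─░
┄╬─╬█─┄─┄
┄░█┄─┄···
╬┄──╬┄···

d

··········
··········
··········
·┄╬╬─┄░─··
·┄██┄┄┄░··
┄╬█┄┄▲─┄··
░┄█╬╬┄╬╬··
╬╬─╬█╬┄┄··
┄─┄┄┄█╬···
┄──╬░─░···

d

·········█
·········█
·········█
┄╬╬─┄░──·█
┄██┄┄┄░░·█
╬█┄┄╬▲┄┄·█
┄█╬╬┄╬╬┄·█
╬─╬█╬┄┄╬·█
─┄┄┄█╬···█
──╬░─░···█

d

········██
········██
········██
╬╬─┄░───██
██┄┄┄░░─██
█┄┄╬─▲┄╬██
█╬╬┄╬╬┄─██
─╬█╬┄┄╬─██
┄┄┄█╬···██
─╬░─░···██

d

·······███
·······███
·······███
╬─┄░───███
█┄┄┄░░─███
┄┄╬─┄▲╬███
╬╬┄╬╬┄─███
╬█╬┄┄╬─███
┄┄█╬···███
╬░─░···███

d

······████
······████
······████
─┄░───████
┄┄┄░░─████
┄╬─┄┄▲████
╬┄╬╬┄─████
█╬┄┄╬─████
┄█╬···████
░─░···████

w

······████
······████
······████
···█╬╬████
─┄░───████
┄┄┄░░▲████
┄╬─┄┄╬████
╬┄╬╬┄─████
█╬┄┄╬─████
┄█╬···████

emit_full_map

·········█╬╬
···┄╬╬─┄░───
···┄██┄┄┄░░▲
┄█┄╬█┄┄╬─┄┄╬
┄┄░┄█╬╬┄╬╬┄─
╬╬╬╬─╬█╬┄┄╬─
─░┄─┄┄┄█╬···
░█┄──╬░─░···
┄╬─╬█─┄─┄···
┄░█┄─┄······
╬┄──╬┄······
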